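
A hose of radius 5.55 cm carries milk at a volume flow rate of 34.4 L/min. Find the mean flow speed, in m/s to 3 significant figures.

v ≈ 0.0592 m/s

Q = 34.4 L/min = 0.000573 m³/s.
v = Q/A = 0.000573 / 0.00968 = 0.0592 m/s.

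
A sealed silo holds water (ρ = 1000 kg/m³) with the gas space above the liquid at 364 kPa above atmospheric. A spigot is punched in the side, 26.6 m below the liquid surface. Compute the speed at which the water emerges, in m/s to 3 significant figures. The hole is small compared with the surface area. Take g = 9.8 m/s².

v = 35.3 m/s

Take point 1 at the surface (v₁ ≈ 0) and point 2 at the hole (at atmospheric pressure). Bernoulli: P₁ + ρg h = P_atm + ½ρv₂².
With P₁ − P_atm = 364000 Pa, v₂ = √(2gh + 2ΔP/ρ) = √(2·9.8·26.6 + 2·364000/1000) = 35.3 m/s.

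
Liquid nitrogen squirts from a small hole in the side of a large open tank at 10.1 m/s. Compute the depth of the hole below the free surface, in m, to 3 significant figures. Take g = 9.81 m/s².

Torricelli: v = √(2gh), so h = v²/(2g).
h = 10.1²/(2·9.81) = 102/19.62 = 5.20 m.

h = 5.20 m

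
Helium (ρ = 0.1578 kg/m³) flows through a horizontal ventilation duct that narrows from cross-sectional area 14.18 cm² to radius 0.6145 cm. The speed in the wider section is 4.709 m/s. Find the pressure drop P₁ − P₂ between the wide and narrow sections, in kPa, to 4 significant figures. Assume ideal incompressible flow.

Mass conservation (A₁v₁ = A₂v₂) gives v₂ = 4.709 × 14.18/1.186 = 56.29 m/s.
Along the horizontal streamline, P + ½ρv² is constant.
P₁ − P₂ = ½·0.1578·(56.29² − 4.709²) = ½·0.1578·3146 = 248.2 Pa.

ΔP ≈ 0.2482 kPa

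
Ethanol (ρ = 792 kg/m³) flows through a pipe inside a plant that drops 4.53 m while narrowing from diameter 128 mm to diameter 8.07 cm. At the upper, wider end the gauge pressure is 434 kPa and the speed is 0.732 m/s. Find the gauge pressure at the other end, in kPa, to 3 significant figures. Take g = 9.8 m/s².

P₂ ≈ 468 kPa

The volume flow rate is constant, so v₂ = (A₁/A₂)v₁ = (129/51.1)·0.732 = 1.84 m/s.
Bernoulli: P₁ + ½ρv₁² + ρg h₁ = P₂ + ½ρv₂² + ρg h₂, so P₂ = P₁ + ½ρ(v₁² − v₂²) − ρg(h₂ − h₁).
P₂ = 434000 + ½·792·(0.732² − 1.84²) − 792·9.8·(−4.53) = 434000 + (-1130) − (-35200) = 468000 Pa.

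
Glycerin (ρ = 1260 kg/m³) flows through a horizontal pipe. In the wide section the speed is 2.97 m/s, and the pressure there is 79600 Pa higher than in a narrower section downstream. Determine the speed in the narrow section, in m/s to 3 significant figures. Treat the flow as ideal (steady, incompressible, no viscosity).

v₂ ≈ 11.6 m/s

With h₁ = h₂, rearranging Bernoulli gives v₂ = √(v₁² + 2ΔP/ρ).
v₂ = √(2.97² + 2·79600/1260) = √(8.82 + 126) = 11.6 m/s.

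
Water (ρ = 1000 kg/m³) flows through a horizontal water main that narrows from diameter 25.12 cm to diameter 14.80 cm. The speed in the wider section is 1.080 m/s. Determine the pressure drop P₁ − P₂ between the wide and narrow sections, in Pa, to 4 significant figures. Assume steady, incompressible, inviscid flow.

By continuity, v₂ = v₁·A₁/A₂ = 1.080·(495.6/172.0) = 3.111 m/s.
With no height change, Bernoulli's equation is P₁ + ½ρv₁² = P₂ + ½ρv₂².
P₁ − P₂ = ½·1000·(3.111² − 1.080²) = ½·1000·8.514 = 4257 Pa.

4257 Pa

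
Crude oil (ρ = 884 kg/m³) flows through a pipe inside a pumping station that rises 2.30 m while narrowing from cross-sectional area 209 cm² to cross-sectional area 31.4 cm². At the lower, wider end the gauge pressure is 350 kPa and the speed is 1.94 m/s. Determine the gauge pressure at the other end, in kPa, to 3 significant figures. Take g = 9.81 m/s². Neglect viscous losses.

258 kPa

Continuity gives A₁v₁ = A₂v₂, so v₂ = (209 cm²)/(31.4 cm²) × 1.94 m/s = 12.9 m/s.
Energy conservation along the streamline gives P₂ = P₁ − ½ρ(v₂² − v₁²) − ρg(h₂ − h₁).
P₂ = 350000 + ½·884·(1.94² − 12.9²) − 884·9.81·(+2.30) = 350000 + (-72000) − (19900) = 258000 Pa.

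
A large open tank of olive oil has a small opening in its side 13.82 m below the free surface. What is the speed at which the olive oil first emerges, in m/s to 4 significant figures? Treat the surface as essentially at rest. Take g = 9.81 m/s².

v ≈ 16.47 m/s

Torricelli's result v = √(2gh) gives v = √(2·9.81·13.82) = 16.47 m/s.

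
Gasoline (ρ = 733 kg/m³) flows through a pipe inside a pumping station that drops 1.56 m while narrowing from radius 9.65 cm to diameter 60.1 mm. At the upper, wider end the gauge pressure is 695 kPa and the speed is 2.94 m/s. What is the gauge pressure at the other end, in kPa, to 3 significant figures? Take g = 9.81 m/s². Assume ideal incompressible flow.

P₂ ≈ 372 kPa

By continuity, v₂ = v₁·A₁/A₂ = 2.94·(293/28.4) = 30.3 m/s.
Energy conservation along the streamline gives P₂ = P₁ − ½ρ(v₂² − v₁²) − ρg(h₂ − h₁).
P₂ = 695000 + ½·733·(2.94² − 30.3²) − 733·9.81·(−1.56) = 695000 + (-334000) − (-11200) = 372000 Pa.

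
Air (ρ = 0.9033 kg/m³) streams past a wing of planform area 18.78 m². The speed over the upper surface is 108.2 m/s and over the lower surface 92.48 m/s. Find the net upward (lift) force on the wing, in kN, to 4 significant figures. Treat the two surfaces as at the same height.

F = 26.76 kN

With equal heights on the two surfaces, Bernoulli gives P_lower − P_upper = ½ρ(v_upper² − v_lower²).
ΔP = ½·0.9033·(108.2² − 92.48²) = 1425 Pa.
Lift = ΔP · A = 1425 × 18.78 = 26760 N.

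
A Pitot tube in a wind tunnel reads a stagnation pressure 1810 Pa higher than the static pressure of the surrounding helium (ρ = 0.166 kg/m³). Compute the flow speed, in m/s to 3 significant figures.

The dynamic pressure equals the rise in static pressure at the stagnation point: ΔP = ½ρv².
v = √(2ΔP/ρ) = √(2·1810/0.166) = 148 m/s.

v ≈ 148 m/s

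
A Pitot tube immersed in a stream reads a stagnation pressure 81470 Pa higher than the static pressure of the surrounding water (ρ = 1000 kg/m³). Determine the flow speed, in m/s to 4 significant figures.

v ≈ 12.76 m/s

The dynamic pressure equals the rise in static pressure at the stagnation point: ΔP = ½ρv².
v = √(2ΔP/ρ) = √(2·81470/1000) = 12.76 m/s.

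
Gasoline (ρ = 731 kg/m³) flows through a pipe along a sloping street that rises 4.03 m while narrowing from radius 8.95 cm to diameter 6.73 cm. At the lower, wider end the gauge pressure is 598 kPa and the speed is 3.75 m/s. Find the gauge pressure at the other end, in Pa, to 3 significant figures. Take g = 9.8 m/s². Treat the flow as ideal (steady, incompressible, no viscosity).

By continuity, v₂ = v₁·A₁/A₂ = 3.75·(252/35.6) = 26.5 m/s.
Energy conservation along the streamline gives P₂ = P₁ − ½ρ(v₂² − v₁²) − ρg(h₂ − h₁).
P₂ = 598000 + ½·731·(3.75² − 26.5²) − 731·9.8·(+4.03) = 598000 + (-252000) − (28900) = 317000 Pa.

P₂ = 317000 Pa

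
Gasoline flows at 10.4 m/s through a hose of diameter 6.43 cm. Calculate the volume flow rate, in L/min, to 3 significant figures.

Q ≈ 2030 L/min

Q = A·v = 0.00325 m² × 10.4 m/s = 0.0338 m³/s.
Converting: 0.0338 m³/s × 60000 = 2030 L/min.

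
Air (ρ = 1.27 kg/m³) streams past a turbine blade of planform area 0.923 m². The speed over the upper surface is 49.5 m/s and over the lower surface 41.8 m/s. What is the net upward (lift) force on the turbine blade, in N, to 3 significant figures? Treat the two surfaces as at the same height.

From P + ½ρv² = const at equal height, P_low − P_up = ½ρ(v_up² − v_low²).
ΔP = ½·1.27·(49.5² − 41.8²) = 446 Pa.
Lift = ΔP · A = 446 × 0.923 = 412 N.

412 N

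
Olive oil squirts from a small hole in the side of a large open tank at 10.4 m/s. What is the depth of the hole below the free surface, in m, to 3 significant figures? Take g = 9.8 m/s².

h ≈ 5.52 m

For a small hole in a large open tank, ½v² = gh, giving h = v²/(2g).
h = 10.4²/(2·9.8) = 108/19.60 = 5.52 m.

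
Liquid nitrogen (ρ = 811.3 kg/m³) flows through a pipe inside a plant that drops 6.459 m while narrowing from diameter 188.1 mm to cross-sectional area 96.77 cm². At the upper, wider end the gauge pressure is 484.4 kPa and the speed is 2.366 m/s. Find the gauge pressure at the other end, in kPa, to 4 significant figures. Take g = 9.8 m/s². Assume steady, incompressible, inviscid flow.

P₂ ≈ 519.3 kPa

Continuity gives A₁v₁ = A₂v₂, so v₂ = (277.9 cm²)/(96.77 cm²) × 2.366 m/s = 6.794 m/s.
Bernoulli: P₁ + ½ρv₁² + ρg h₁ = P₂ + ½ρv₂² + ρg h₂, so P₂ = P₁ + ½ρ(v₁² − v₂²) − ρg(h₂ − h₁).
P₂ = 484400 + ½·811.3·(2.366² − 6.794²) − 811.3·9.8·(−6.459) = 484400 + (-16450) − (-51350) = 519300 Pa.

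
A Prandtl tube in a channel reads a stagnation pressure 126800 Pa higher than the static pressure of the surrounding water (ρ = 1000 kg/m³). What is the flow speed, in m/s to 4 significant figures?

Bernoulli between the free stream and the stagnation point: ½ρv² = P_stag − P_static.
v = √(2ΔP/ρ) = √(2·126800/1000) = 15.92 m/s.

v = 15.92 m/s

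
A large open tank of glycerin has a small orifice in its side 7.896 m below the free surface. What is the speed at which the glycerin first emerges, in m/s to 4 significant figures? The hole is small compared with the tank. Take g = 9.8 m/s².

v = 12.44 m/s

The surface is effectively still and both ends are open, so ½v² = gh and v = √(2·9.8·7.896) = 12.44 m/s.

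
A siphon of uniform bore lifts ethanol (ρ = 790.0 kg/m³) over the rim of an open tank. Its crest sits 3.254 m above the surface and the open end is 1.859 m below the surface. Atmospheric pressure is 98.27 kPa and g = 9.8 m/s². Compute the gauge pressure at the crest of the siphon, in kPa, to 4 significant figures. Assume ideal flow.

The outlet speed comes from Torricelli: v = √(2g·1.859) = 6.036 m/s.
The bore is uniform, so the speed at the crest is the same v. Bernoulli surface→crest: P_atm = P_top + ½ρv² + ρg·h_top.
P_top = 98270 − ½·790.0·6.036² − 790.0·9.8·3.254 = 58690 Pa. So P_gauge = P_top − P_atm = -39580 Pa.

P_gauge ≈ -39.58 kPa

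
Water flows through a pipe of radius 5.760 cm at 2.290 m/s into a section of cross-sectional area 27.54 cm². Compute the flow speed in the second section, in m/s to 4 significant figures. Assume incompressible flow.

v₂ = 8.667 m/s

The volume flow rate is constant, so v₂ = (A₁/A₂)v₁ = (104.2/27.54)·2.290 = 8.667 m/s.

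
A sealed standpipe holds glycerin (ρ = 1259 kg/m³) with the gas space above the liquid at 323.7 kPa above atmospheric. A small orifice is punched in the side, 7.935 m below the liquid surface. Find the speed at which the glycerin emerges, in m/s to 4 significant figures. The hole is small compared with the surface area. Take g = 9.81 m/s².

v = 25.88 m/s

Take point 1 at the surface (v₁ ≈ 0) and point 2 at the hole (at atmospheric pressure). Bernoulli: P₁ + ρg h = P_atm + ½ρv₂².
With P₁ − P_atm = 323700 Pa, v₂ = √(2gh + 2ΔP/ρ) = √(2·9.81·7.935 + 2·323700/1259) = 25.88 m/s.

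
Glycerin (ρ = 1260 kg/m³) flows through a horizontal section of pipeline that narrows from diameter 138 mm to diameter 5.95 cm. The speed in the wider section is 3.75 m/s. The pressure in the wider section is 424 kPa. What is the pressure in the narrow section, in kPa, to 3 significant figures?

Continuity gives A₁v₁ = A₂v₂, so v₂ = (150 cm²)/(27.8 cm²) × 3.75 m/s = 20.2 m/s.
Along the horizontal streamline, P + ½ρv² is constant.
P₂ = P₁ − ½ρ(v₂² − v₁²) = 424000 − ½·1260·(20.2² − 3.75²) = 424000 − 248000 = 176000 Pa.

176 kPa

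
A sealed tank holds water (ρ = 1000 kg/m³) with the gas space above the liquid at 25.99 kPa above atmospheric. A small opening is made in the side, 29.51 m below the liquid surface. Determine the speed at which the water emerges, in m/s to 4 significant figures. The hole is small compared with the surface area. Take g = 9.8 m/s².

v = 25.11 m/s

Take point 1 at the surface (v₁ ≈ 0) and point 2 at the hole (at atmospheric pressure). Bernoulli: P₁ + ρg h = P_atm + ½ρv₂².
With P₁ − P_atm = 25990 Pa, v₂ = √(2gh + 2ΔP/ρ) = √(2·9.8·29.51 + 2·25990/1000) = 25.11 m/s.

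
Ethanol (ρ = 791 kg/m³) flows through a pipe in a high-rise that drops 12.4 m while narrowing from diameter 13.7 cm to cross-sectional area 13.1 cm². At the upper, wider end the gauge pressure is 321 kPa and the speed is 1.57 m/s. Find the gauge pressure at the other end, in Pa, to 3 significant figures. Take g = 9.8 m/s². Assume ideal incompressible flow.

295000 Pa

Mass conservation (A₁v₁ = A₂v₂) gives v₂ = 1.57 × 147/13.1 = 17.7 m/s.
Bernoulli: P₁ + ½ρv₁² + ρg h₁ = P₂ + ½ρv₂² + ρg h₂, so P₂ = P₁ + ½ρ(v₁² − v₂²) − ρg(h₂ − h₁).
P₂ = 321000 + ½·791·(1.57² − 17.7²) − 791·9.8·(−12.4) = 321000 + (-122000) − (-96100) = 295000 Pa.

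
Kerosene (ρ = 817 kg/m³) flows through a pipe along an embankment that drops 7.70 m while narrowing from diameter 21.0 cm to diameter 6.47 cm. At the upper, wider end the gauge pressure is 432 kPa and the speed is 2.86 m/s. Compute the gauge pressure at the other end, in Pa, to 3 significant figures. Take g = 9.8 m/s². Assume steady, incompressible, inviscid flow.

Continuity gives A₁v₁ = A₂v₂, so v₂ = (346 cm²)/(32.9 cm²) × 2.86 m/s = 30.1 m/s.
Applying Bernoulli between the two ends and solving for P₂: P₂ = P₁ + ½ρ(v₁² − v₂²) − ρgΔh.
P₂ = 432000 + ½·817·(2.86² − 30.1²) − 817·9.8·(−7.70) = 432000 + (-367000) − (-61700) = 126000 Pa.

P₂ ≈ 126000 Pa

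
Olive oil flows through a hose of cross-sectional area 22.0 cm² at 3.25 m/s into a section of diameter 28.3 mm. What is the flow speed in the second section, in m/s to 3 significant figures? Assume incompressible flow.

v₂ ≈ 11.4 m/s

Mass conservation (A₁v₁ = A₂v₂) gives v₂ = 3.25 × 22.0/6.29 = 11.4 m/s.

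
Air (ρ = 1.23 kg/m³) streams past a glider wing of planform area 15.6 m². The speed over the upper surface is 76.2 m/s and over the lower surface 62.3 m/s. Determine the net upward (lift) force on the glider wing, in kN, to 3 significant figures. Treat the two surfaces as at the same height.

From P + ½ρv² = const at equal height, P_low − P_up = ½ρ(v_up² − v_low²).
ΔP = ½·1.23·(76.2² − 62.3²) = 1180 Pa.
Lift = ΔP · A = 1180 × 15.6 = 18500 N.

F ≈ 18.5 kN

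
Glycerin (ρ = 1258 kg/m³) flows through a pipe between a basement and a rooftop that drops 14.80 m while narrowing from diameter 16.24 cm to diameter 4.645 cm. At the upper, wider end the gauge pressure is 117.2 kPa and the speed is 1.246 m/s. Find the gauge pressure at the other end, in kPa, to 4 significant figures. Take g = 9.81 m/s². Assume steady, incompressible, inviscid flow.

P₂ = 154.9 kPa

The volume flow rate is constant, so v₂ = (A₁/A₂)v₁ = (207.1/16.95)·1.246 = 15.23 m/s.
Applying Bernoulli between the two ends and solving for P₂: P₂ = P₁ + ½ρ(v₁² − v₂²) − ρgΔh.
P₂ = 117200 + ½·1258·(1.246² − 15.23²) − 1258·9.81·(−14.80) = 117200 + (-144900) − (-182600) = 154900 Pa.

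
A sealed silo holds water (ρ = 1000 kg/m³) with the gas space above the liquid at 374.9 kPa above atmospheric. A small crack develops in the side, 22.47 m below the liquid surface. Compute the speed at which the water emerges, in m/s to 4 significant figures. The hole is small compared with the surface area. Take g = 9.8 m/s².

34.50 m/s

Take point 1 at the surface (v₁ ≈ 0) and point 2 at the hole (at atmospheric pressure). Bernoulli: P₁ + ρg h = P_atm + ½ρv₂².
With P₁ − P_atm = 374900 Pa, v₂ = √(2gh + 2ΔP/ρ) = √(2·9.8·22.47 + 2·374900/1000) = 34.50 m/s.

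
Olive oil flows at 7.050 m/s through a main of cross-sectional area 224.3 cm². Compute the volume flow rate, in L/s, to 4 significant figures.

158.1 L/s

Q = A·v = 0.02243 m² × 7.050 m/s = 0.1581 m³/s.
Converting: 0.1581 m³/s × 1000 = 158.1 L/s.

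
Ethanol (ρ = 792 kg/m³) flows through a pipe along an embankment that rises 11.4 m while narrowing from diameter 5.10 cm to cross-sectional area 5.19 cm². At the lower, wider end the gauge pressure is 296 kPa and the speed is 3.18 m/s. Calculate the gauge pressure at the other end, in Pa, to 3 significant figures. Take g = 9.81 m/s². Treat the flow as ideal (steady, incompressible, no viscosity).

The volume flow rate is constant, so v₂ = (A₁/A₂)v₁ = (20.4/5.19)·3.18 = 12.5 m/s.
Applying Bernoulli between the two ends and solving for P₂: P₂ = P₁ + ½ρ(v₁² − v₂²) − ρgΔh.
P₂ = 296000 + ½·792·(3.18² − 12.5²) − 792·9.81·(+11.4) = 296000 + (-58000) − (88600) = 149000 Pa.

P₂ ≈ 149000 Pa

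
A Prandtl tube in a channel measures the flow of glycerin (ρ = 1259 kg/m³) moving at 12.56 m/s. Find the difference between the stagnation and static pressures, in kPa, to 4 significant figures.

ΔP ≈ 99.31 kPa

At the stagnation point the flow is brought to rest, so Bernoulli gives P_stag − P_static = ½ρv².
ΔP = ½·1259·12.56² = 99310 Pa.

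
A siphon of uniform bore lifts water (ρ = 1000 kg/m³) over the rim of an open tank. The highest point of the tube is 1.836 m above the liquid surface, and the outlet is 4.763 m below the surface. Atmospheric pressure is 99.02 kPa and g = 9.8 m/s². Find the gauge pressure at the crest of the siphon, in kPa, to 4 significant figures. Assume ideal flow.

From the surface to the outlet (both open to atmosphere, surface at rest): v = √(2g·h_out) = √(2·9.8·4.763) = 9.662 m/s.
Continuity keeps v the same throughout the tube; from surface to crest, P_atm + 0 = P_top + ½ρv² + ρg·h_top.
P_top = 99020 − ½·1000·9.662² − 1000·9.8·1.836 = 34350 Pa. So P_gauge = P_top − P_atm = -64670 Pa.

-64.67 kPa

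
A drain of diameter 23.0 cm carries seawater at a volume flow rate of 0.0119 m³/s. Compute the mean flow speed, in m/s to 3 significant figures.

Q = 0.0119 m³/s = 0.0119 m³/s.
v = Q/A = 0.0119 / 0.0415 = 0.286 m/s.

v = 0.286 m/s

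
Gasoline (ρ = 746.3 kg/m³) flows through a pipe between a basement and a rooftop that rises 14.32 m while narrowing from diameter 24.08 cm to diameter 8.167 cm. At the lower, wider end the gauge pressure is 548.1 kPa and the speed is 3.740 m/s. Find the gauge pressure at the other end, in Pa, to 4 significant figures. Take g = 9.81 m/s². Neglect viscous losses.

The volume flow rate is constant, so v₂ = (A₁/A₂)v₁ = (455.4/52.39)·3.740 = 32.51 m/s.
Applying Bernoulli between the two ends and solving for P₂: P₂ = P₁ + ½ρ(v₁² − v₂²) − ρgΔh.
P₂ = 548100 + ½·746.3·(3.740² − 32.51²) − 746.3·9.81·(+14.32) = 548100 + (-389200) − (104800) = 54020 Pa.

P₂ ≈ 54020 Pa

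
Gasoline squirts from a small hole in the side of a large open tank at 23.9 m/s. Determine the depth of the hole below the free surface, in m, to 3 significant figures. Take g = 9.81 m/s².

For a small hole in a large open tank, ½v² = gh, giving h = v²/(2g).
h = 23.9²/(2·9.81) = 571/19.62 = 29.1 m.

29.1 m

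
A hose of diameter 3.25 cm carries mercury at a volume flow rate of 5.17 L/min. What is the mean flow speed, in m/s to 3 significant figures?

Q = 5.17 L/min = 0.0000862 m³/s.
v = Q/A = 0.0000862 / 0.000830 = 0.104 m/s.

v ≈ 0.104 m/s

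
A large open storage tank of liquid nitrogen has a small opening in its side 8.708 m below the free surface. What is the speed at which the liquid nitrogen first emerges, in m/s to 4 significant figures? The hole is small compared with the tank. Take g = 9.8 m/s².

v = 13.06 m/s

With the surface at rest and both surface and jet at atmospheric pressure, Bernoulli gives ρg h = ½ρv², so v = √(2gh) = √(2·9.8·8.708) = 13.06 m/s.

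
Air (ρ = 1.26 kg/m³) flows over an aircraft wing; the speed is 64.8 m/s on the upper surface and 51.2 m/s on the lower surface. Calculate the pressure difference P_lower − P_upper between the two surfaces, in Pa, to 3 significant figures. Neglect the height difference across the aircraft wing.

ΔP = 994 Pa

The pressure is lower where the speed is higher: ΔP = ½ρ(v_up² − v_low²).
ΔP = ½·1.26·(64.8² − 51.2²) = 994 Pa.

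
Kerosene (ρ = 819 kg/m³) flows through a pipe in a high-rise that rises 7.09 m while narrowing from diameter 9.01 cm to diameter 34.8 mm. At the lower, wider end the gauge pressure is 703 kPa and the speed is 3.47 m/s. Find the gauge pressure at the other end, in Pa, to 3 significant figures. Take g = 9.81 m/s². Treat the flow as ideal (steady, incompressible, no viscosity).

Continuity gives A₁v₁ = A₂v₂, so v₂ = (63.8 cm²)/(9.51 cm²) × 3.47 m/s = 23.3 m/s.
Applying Bernoulli between the two ends and solving for P₂: P₂ = P₁ + ½ρ(v₁² − v₂²) − ρgΔh.
P₂ = 703000 + ½·819·(3.47² − 23.3²) − 819·9.81·(+7.09) = 703000 + (-217000) − (57000) = 429000 Pa.

P₂ = 429000 Pa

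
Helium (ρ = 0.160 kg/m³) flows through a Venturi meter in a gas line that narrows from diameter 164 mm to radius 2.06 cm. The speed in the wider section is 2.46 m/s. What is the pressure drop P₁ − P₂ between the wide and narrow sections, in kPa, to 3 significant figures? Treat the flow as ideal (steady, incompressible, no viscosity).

ΔP = 0.121 kPa

The volume flow rate is constant, so v₂ = (A₁/A₂)v₁ = (211/13.3)·2.46 = 39.0 m/s.
Bernoulli (h₁ = h₂): P₁ − P₂ = ½ρ(v₂² − v₁²).
P₁ − P₂ = ½·0.160·(39.0² − 2.46²) = ½·0.160·1510 = 121 Pa.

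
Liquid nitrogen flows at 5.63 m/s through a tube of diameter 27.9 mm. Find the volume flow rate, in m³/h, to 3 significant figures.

Q = A·v = 0.000611 m² × 5.63 m/s = 0.00344 m³/s.
Converting: 0.00344 m³/s × 3600 = 12.4 m³/h.

12.4 m³/h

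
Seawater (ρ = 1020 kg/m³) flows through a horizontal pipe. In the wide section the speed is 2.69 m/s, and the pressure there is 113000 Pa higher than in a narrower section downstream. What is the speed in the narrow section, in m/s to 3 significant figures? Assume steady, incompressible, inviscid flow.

15.1 m/s

Along the level pipe P + ½ρv² is conserved, hence v₂² = v₁² + 2(P₁ − P₂)/ρ.
v₂ = √(2.69² + 2·113000/1020) = √(7.24 + 222) = 15.1 m/s.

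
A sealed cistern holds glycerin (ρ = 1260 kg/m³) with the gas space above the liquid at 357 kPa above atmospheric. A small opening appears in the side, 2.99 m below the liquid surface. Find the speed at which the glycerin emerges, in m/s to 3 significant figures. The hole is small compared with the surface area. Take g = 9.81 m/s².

Take point 1 at the surface (v₁ ≈ 0) and point 2 at the hole (at atmospheric pressure). Bernoulli: P₁ + ρg h = P_atm + ½ρv₂².
With P₁ − P_atm = 357000 Pa, v₂ = √(2gh + 2ΔP/ρ) = √(2·9.81·2.99 + 2·357000/1260) = 25.0 m/s.

25.0 m/s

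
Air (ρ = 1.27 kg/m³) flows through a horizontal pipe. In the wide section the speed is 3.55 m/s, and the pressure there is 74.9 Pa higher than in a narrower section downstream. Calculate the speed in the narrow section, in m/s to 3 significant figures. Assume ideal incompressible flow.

11.4 m/s

With h₁ = h₂, rearranging Bernoulli gives v₂ = √(v₁² + 2ΔP/ρ).
v₂ = √(3.55² + 2·74.9/1.27) = √(12.6 + 118) = 11.4 m/s.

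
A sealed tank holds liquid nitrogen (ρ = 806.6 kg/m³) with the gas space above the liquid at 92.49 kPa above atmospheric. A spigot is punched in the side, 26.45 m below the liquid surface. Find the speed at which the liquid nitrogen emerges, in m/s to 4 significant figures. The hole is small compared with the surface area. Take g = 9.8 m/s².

Take point 1 at the surface (v₁ ≈ 0) and point 2 at the hole (at atmospheric pressure). Bernoulli: P₁ + ρg h = P_atm + ½ρv₂².
With P₁ − P_atm = 92490 Pa, v₂ = √(2gh + 2ΔP/ρ) = √(2·9.8·26.45 + 2·92490/806.6) = 27.35 m/s.

v = 27.35 m/s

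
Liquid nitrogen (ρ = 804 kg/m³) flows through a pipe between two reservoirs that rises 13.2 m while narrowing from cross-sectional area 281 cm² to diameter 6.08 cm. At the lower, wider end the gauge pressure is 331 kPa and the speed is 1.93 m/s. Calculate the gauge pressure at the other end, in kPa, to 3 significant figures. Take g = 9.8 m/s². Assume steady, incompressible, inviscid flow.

P₂ = 88.2 kPa

By continuity, v₂ = v₁·A₁/A₂ = 1.93·(281/29.0) = 18.7 m/s.
Bernoulli: P₁ + ½ρv₁² + ρg h₁ = P₂ + ½ρv₂² + ρg h₂, so P₂ = P₁ + ½ρ(v₁² − v₂²) − ρg(h₂ − h₁).
P₂ = 331000 + ½·804·(1.93² − 18.7²) − 804·9.8·(+13.2) = 331000 + (-139000) − (104000) = 88200 Pa.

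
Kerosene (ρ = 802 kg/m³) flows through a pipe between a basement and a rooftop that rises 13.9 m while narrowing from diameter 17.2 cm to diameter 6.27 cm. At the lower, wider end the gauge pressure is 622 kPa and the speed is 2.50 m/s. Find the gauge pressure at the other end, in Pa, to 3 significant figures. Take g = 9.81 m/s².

P₂ ≈ 373000 Pa

By continuity, v₂ = v₁·A₁/A₂ = 2.50·(232/30.9) = 18.8 m/s.
Bernoulli: P₁ + ½ρv₁² + ρg h₁ = P₂ + ½ρv₂² + ρg h₂, so P₂ = P₁ + ½ρ(v₁² − v₂²) − ρg(h₂ − h₁).
P₂ = 622000 + ½·802·(2.50² − 18.8²) − 802·9.81·(+13.9) = 622000 + (-139000) − (109000) = 373000 Pa.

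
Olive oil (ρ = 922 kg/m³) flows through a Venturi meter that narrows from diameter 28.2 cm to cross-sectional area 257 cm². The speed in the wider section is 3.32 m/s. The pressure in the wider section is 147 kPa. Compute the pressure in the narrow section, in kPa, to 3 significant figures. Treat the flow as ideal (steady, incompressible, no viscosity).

Mass conservation (A₁v₁ = A₂v₂) gives v₂ = 3.32 × 625/257 = 8.07 m/s.
The pipe is horizontal, so Bernoulli reduces to P₁ + ½ρv₁² = P₂ + ½ρv₂².
P₂ = P₁ − ½ρ(v₂² − v₁²) = 147000 − ½·922·(8.07² − 3.32²) = 147000 − 24900 = 122000 Pa.

P₂ ≈ 122 kPa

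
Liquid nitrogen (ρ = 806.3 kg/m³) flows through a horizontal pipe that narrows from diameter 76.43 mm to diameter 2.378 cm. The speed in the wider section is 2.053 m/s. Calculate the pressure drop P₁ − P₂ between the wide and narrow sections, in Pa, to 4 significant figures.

By continuity, v₂ = v₁·A₁/A₂ = 2.053·(45.88/4.441) = 21.21 m/s.
Bernoulli (h₁ = h₂): P₁ − P₂ = ½ρ(v₂² − v₁²).
P₁ − P₂ = ½·806.3·(21.21² − 2.053²) = ½·806.3·445.6 = 179600 Pa.

ΔP ≈ 179600 Pa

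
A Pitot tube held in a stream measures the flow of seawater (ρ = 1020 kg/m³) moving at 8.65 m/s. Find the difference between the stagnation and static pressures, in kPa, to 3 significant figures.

Bernoulli between the free stream and the stagnation point: ½ρv² = P_stag − P_static.
ΔP = ½·1020·8.65² = 38200 Pa.

ΔP = 38.2 kPa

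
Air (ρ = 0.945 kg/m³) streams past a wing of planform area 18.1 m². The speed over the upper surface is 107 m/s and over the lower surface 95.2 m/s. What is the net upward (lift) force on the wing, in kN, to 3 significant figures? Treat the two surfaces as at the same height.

The faster flow above has the lower pressure; Bernoulli (same height) gives ΔP = ½ρ(v_up² − v_low²).
ΔP = ½·0.945·(107² − 95.2²) = 1130 Pa.
Lift = ΔP · A = 1130 × 18.1 = 20400 N.

F ≈ 20.4 kN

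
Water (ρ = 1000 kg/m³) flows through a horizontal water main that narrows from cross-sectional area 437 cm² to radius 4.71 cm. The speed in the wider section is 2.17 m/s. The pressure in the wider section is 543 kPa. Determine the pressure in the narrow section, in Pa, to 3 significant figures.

Mass conservation (A₁v₁ = A₂v₂) gives v₂ = 2.17 × 437/69.7 = 13.6 m/s.
Along the horizontal streamline, P + ½ρv² is constant.
P₂ = P₁ − ½ρ(v₂² − v₁²) = 543000 − ½·1000·(13.6² − 2.17²) = 543000 − 90200 = 453000 Pa.

P₂ = 453000 Pa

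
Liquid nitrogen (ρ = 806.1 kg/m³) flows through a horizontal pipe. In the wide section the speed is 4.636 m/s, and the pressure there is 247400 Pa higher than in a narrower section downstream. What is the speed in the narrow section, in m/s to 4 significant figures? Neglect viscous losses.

Along the level pipe P + ½ρv² is conserved, hence v₂² = v₁² + 2(P₁ − P₂)/ρ.
v₂ = √(4.636² + 2·247400/806.1) = √(21.49 + 613.8) = 25.21 m/s.

v₂ ≈ 25.21 m/s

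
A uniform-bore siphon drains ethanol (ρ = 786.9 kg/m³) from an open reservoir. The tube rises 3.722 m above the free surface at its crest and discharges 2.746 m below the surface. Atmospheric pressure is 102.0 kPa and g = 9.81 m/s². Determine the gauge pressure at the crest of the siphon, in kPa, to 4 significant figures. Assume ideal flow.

P_gauge = -49.93 kPa

The outlet speed comes from Torricelli: v = √(2g·2.746) = 7.340 m/s.
Continuity keeps v the same throughout the tube; from surface to crest, P_atm + 0 = P_top + ½ρv² + ρg·h_top.
P_top = 102000 − ½·786.9·7.340² − 786.9·9.81·3.722 = 52070 Pa. So P_gauge = P_top − P_atm = -49930 Pa.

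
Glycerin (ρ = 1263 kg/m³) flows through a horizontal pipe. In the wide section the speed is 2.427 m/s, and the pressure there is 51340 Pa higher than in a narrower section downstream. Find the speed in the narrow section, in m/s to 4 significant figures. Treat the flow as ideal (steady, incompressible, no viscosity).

v₂ = 9.337 m/s

Along the level pipe P + ½ρv² is conserved, hence v₂² = v₁² + 2(P₁ − P₂)/ρ.
v₂ = √(2.427² + 2·51340/1263) = √(5.890 + 81.30) = 9.337 m/s.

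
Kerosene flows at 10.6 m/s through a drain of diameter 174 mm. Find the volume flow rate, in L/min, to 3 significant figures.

Q ≈ 15100 L/min

Q = A·v = 0.0238 m² × 10.6 m/s = 0.252 m³/s.
Converting: 0.252 m³/s × 60000 = 15100 L/min.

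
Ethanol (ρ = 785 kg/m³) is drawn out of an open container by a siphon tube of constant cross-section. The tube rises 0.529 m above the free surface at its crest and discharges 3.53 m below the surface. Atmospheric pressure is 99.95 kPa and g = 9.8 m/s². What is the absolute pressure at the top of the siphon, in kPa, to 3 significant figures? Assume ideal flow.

P_top ≈ 68.7 kPa

From the surface to the outlet (both open to atmosphere, surface at rest): v = √(2g·h_out) = √(2·9.8·3.53) = 8.32 m/s.
With constant cross-section the crest speed equals v; applying Bernoulli from the surface up to the crest, P_top = P_atm − ½ρv² − ρg·h_top.
P_top = 99950 − ½·785·8.32² − 785·9.8·0.529 = 68700 Pa.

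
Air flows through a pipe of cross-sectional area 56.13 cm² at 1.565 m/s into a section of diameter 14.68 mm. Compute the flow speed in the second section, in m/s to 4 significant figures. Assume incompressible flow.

The volume flow rate is constant, so v₂ = (A₁/A₂)v₁ = (56.13/1.693)·1.565 = 51.90 m/s.

51.90 m/s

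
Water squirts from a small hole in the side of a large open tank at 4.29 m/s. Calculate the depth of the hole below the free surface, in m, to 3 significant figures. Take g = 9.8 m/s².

Torricelli: v = √(2gh), so h = v²/(2g).
h = 4.29²/(2·9.8) = 18.4/19.60 = 0.939 m.

h ≈ 0.939 m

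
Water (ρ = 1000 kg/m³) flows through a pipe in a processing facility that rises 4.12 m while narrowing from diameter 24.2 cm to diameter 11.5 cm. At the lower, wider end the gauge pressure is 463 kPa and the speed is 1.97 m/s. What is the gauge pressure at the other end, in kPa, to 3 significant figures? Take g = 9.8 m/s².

By continuity, v₂ = v₁·A₁/A₂ = 1.97·(460/104) = 8.72 m/s.
Applying Bernoulli between the two ends and solving for P₂: P₂ = P₁ + ½ρ(v₁² − v₂²) − ρgΔh.
P₂ = 463000 + ½·1000·(1.97² − 8.72²) − 1000·9.8·(+4.12) = 463000 + (-36100) − (40400) = 387000 Pa.

P₂ ≈ 387 kPa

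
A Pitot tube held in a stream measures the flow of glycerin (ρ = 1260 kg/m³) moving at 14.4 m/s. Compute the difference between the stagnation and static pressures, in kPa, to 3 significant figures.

The dynamic pressure equals the rise in static pressure at the stagnation point: ΔP = ½ρv².
ΔP = ½·1260·14.4² = 131000 Pa.

131 kPa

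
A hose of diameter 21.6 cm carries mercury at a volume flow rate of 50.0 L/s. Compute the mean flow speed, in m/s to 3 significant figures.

1.36 m/s

Q = 50.0 L/s = 0.0500 m³/s.
v = Q/A = 0.0500 / 0.0366 = 1.36 m/s.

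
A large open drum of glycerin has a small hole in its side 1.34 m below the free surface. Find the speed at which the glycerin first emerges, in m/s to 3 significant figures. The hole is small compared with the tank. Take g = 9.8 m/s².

v = 5.12 m/s

With the surface at rest and both surface and jet at atmospheric pressure, Bernoulli gives ρg h = ½ρv², so v = √(2gh) = √(2·9.8·1.34) = 5.12 m/s.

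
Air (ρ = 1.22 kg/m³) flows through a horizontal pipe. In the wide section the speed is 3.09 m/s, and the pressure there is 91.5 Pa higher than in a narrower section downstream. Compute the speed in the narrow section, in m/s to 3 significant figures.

v₂ ≈ 12.6 m/s

With h₁ = h₂, rearranging Bernoulli gives v₂ = √(v₁² + 2ΔP/ρ).
v₂ = √(3.09² + 2·91.5/1.22) = √(9.55 + 150) = 12.6 m/s.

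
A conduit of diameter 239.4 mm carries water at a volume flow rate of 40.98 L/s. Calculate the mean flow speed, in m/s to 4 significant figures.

Q = 40.98 L/s = 0.04098 m³/s.
v = Q/A = 0.04098 / 0.04501 = 0.9104 m/s.

v ≈ 0.9104 m/s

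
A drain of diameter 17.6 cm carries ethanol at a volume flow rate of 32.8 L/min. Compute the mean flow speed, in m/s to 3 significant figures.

Q = 32.8 L/min = 0.000547 m³/s.
v = Q/A = 0.000547 / 0.0243 = 0.0225 m/s.

v = 0.0225 m/s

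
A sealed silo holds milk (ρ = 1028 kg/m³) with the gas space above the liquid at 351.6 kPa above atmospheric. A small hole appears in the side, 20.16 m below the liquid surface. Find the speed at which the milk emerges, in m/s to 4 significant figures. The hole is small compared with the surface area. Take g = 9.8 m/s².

v ≈ 32.85 m/s

Take point 1 at the surface (v₁ ≈ 0) and point 2 at the hole (at atmospheric pressure). Bernoulli: P₁ + ρg h = P_atm + ½ρv₂².
With P₁ − P_atm = 351600 Pa, v₂ = √(2gh + 2ΔP/ρ) = √(2·9.8·20.16 + 2·351600/1028) = 32.85 m/s.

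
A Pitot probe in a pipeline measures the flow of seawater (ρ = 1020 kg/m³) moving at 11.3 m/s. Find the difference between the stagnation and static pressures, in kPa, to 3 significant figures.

ΔP = 65.1 kPa

Bernoulli between the free stream and the stagnation point: ½ρv² = P_stag − P_static.
ΔP = ½·1020·11.3² = 65100 Pa.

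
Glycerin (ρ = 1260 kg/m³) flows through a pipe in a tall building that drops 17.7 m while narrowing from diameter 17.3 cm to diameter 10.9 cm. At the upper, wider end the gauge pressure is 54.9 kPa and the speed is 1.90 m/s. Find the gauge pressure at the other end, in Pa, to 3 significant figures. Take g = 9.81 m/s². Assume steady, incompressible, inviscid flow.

P₂ ≈ 262000 Pa

By continuity, v₂ = v₁·A₁/A₂ = 1.90·(235/93.3) = 4.79 m/s.
Applying Bernoulli between the two ends and solving for P₂: P₂ = P₁ + ½ρ(v₁² − v₂²) − ρgΔh.
P₂ = 54900 + ½·1260·(1.90² − 4.79²) − 1260·9.81·(−17.7) = 54900 + (-12200) − (-219000) = 262000 Pa.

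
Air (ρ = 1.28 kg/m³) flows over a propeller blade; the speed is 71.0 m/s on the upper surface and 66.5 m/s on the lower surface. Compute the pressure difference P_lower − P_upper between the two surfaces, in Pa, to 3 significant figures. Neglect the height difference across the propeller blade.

ΔP ≈ 396 Pa

With negligible Δh, P + ½ρv² is constant, so P_low − P_up = ½ρ(v_up² − v_low²).
ΔP = ½·1.28·(71.0² − 66.5²) = 396 Pa.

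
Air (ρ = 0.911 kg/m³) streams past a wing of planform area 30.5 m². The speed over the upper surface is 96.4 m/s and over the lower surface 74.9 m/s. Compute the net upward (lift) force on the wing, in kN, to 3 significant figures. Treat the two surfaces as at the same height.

With equal heights on the two surfaces, Bernoulli gives P_lower − P_upper = ½ρ(v_upper² − v_lower²).
ΔP = ½·0.911·(96.4² − 74.9²) = 1680 Pa.
Lift = ΔP · A = 1680 × 30.5 = 51200 N.

F ≈ 51.2 kN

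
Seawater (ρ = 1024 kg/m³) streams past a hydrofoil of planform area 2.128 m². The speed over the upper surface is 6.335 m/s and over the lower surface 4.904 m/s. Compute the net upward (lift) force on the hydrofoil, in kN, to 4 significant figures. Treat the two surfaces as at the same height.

From P + ½ρv² = const at equal height, P_low − P_up = ½ρ(v_up² − v_low²).
ΔP = ½·1024·(6.335² − 4.904²) = 8235 Pa.
Lift = ΔP · A = 8235 × 2.128 = 17520 N.

F ≈ 17.52 kN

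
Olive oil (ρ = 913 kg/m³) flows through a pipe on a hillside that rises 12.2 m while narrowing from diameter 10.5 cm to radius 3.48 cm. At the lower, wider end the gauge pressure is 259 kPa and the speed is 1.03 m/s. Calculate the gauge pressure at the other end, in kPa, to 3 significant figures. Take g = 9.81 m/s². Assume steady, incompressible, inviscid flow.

Continuity gives A₁v₁ = A₂v₂, so v₂ = (86.6 cm²)/(38.0 cm²) × 1.03 m/s = 2.34 m/s.
Energy conservation along the streamline gives P₂ = P₁ − ½ρ(v₂² − v₁²) − ρg(h₂ − h₁).
P₂ = 259000 + ½·913·(1.03² − 2.34²) − 913·9.81·(+12.2) = 259000 + (-2020) − (109000) = 148000 Pa.

148 kPa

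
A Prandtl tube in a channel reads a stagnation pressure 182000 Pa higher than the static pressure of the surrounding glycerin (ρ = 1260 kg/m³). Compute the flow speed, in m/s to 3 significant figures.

17.0 m/s

The dynamic pressure equals the rise in static pressure at the stagnation point: ΔP = ½ρv².
v = √(2ΔP/ρ) = √(2·182000/1260) = 17.0 m/s.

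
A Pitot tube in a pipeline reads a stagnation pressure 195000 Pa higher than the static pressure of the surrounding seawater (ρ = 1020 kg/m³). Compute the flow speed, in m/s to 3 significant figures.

19.6 m/s

Bernoulli between the free stream and the stagnation point: ½ρv² = P_stag − P_static.
v = √(2ΔP/ρ) = √(2·195000/1020) = 19.6 m/s.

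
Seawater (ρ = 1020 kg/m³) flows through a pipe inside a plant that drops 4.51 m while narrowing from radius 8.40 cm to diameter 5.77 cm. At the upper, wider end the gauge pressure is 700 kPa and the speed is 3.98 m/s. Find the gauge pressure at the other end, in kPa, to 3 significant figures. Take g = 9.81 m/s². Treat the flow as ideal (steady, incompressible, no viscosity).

P₂ = 173 kPa

The volume flow rate is constant, so v₂ = (A₁/A₂)v₁ = (222/26.1)·3.98 = 33.7 m/s.
Applying Bernoulli between the two ends and solving for P₂: P₂ = P₁ + ½ρ(v₁² − v₂²) − ρgΔh.
P₂ = 700000 + ½·1020·(3.98² − 33.7²) − 1020·9.81·(−4.51) = 700000 + (-573000) − (-45100) = 173000 Pa.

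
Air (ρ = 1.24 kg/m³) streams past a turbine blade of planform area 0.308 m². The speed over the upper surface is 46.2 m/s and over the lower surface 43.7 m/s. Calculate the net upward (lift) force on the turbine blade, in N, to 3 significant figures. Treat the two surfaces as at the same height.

From P + ½ρv² = const at equal height, P_low − P_up = ½ρ(v_up² − v_low²).
ΔP = ½·1.24·(46.2² − 43.7²) = 139 Pa.
Lift = ΔP · A = 139 × 0.308 = 42.9 N.

F = 42.9 N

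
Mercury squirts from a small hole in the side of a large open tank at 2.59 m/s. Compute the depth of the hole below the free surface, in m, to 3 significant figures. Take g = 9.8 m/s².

Inverting v = √(2gh) gives h = v² / 2g.
h = 2.59²/(2·9.8) = 6.71/19.60 = 0.342 m.

h = 0.342 m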